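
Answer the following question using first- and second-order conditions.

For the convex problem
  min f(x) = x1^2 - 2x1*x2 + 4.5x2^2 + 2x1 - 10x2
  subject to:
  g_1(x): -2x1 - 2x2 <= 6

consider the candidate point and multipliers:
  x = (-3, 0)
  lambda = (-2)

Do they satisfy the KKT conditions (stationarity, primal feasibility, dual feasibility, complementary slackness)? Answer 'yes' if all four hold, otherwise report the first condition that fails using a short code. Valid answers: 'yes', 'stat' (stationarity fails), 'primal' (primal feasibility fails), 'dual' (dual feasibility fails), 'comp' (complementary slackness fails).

Gradient of f: grad f(x) = Q x + c = (-4, -4)
Constraint values g_i(x) = a_i^T x - b_i:
  g_1((-3, 0)) = 0
Stationarity residual: grad f(x) + sum_i lambda_i a_i = (0, 0)
  -> stationarity OK
Primal feasibility (all g_i <= 0): OK
Dual feasibility (all lambda_i >= 0): FAILS
Complementary slackness (lambda_i * g_i(x) = 0 for all i): OK

Verdict: the first failing condition is dual_feasibility -> dual.

dual


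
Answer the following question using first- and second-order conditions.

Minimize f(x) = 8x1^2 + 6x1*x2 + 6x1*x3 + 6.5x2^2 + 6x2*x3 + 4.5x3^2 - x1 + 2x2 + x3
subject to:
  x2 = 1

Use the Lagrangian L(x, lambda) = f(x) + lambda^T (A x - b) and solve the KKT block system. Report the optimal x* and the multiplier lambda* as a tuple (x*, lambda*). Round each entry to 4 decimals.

Form the Lagrangian:
  L(x, lambda) = (1/2) x^T Q x + c^T x + lambda^T (A x - b)
Stationarity (grad_x L = 0): Q x + c + A^T lambda = 0.
Primal feasibility: A x = b.

This gives the KKT block system:
  [ Q   A^T ] [ x     ]   [-c ]
  [ A    0  ] [ lambda ] = [ b ]

Solving the linear system:
  x*      = (-0.0278, 1, -0.7593)
  lambda* = (-10.2778)
  f(x*)   = 5.7731

x* = (-0.0278, 1, -0.7593), lambda* = (-10.2778)


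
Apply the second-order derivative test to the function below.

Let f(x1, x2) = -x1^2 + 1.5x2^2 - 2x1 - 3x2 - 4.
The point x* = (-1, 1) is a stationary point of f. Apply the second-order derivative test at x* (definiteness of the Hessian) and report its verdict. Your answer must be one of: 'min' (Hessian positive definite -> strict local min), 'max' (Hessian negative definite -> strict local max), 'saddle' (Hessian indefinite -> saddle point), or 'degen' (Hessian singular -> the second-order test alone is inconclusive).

Compute the Hessian H = grad^2 f:
  H = [[-2, 0], [0, 3]]
Verify stationarity: grad f(x*) = H x* + g = (0, 0).
Eigenvalues of H: -2, 3.
Eigenvalues have mixed signs, so H is indefinite -> x* is a saddle point.

saddle


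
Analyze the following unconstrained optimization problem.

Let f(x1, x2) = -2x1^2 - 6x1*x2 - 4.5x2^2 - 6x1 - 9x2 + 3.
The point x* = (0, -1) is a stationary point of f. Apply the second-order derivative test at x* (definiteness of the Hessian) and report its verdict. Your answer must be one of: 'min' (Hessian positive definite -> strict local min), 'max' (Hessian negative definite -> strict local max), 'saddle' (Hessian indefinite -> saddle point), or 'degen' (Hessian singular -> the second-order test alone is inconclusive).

Compute the Hessian H = grad^2 f:
  H = [[-4, -6], [-6, -9]]
Verify stationarity: grad f(x*) = H x* + g = (0, 0).
Eigenvalues of H: -13, 0.
H has a zero eigenvalue (singular; negative semidefinite but not definite), so H is neither positive definite, negative definite, nor indefinite. The second-order test alone is inconclusive -> degen.
(Indeed, f is constant along the null direction of H through x*, so x* is not a strict local extremum.)

degen


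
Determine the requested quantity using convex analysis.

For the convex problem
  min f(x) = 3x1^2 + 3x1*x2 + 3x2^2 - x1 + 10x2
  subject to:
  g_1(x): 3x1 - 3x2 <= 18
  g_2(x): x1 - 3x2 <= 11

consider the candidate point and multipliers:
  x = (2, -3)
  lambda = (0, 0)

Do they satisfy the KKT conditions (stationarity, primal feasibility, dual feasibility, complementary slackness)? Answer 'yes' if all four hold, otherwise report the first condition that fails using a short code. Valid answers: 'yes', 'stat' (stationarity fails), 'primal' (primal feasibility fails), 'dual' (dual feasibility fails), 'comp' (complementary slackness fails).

Gradient of f: grad f(x) = Q x + c = (2, -2)
Constraint values g_i(x) = a_i^T x - b_i:
  g_1((2, -3)) = -3
  g_2((2, -3)) = 0
Stationarity residual: grad f(x) + sum_i lambda_i a_i = (2, -2)
  -> stationarity FAILS
Primal feasibility (all g_i <= 0): OK
Dual feasibility (all lambda_i >= 0): OK
Complementary slackness (lambda_i * g_i(x) = 0 for all i): OK

Verdict: the first failing condition is stationarity -> stat.

stat


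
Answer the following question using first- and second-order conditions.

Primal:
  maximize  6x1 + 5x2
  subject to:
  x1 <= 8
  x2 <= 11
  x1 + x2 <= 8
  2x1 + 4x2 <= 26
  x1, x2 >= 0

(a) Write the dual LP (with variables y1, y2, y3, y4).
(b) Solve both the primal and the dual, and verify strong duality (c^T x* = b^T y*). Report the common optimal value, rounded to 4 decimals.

The standard primal-dual pair for 'max c^T x s.t. A x <= b, x >= 0' is:
  Dual:  min b^T y  s.t.  A^T y >= c,  y >= 0.

So the dual LP is:
  minimize  8y1 + 11y2 + 8y3 + 26y4
  subject to:
    y1 + y3 + 2y4 >= 6
    y2 + y3 + 4y4 >= 5
    y1, y2, y3, y4 >= 0

Solving the primal: x* = (8, 0).
  primal value c^T x* = 48.
Solving the dual: y* = (1, 0, 5, 0).
  dual value b^T y* = 48.
Strong duality: c^T x* = b^T y*. Confirmed.

48


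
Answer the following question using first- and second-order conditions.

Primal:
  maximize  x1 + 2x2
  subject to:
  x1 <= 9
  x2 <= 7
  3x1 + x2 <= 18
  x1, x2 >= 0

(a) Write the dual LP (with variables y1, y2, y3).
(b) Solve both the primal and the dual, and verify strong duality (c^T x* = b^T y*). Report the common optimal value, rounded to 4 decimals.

The standard primal-dual pair for 'max c^T x s.t. A x <= b, x >= 0' is:
  Dual:  min b^T y  s.t.  A^T y >= c,  y >= 0.

So the dual LP is:
  minimize  9y1 + 7y2 + 18y3
  subject to:
    y1 + 3y3 >= 1
    y2 + y3 >= 2
    y1, y2, y3 >= 0

Solving the primal: x* = (3.6667, 7).
  primal value c^T x* = 17.6667.
Solving the dual: y* = (0, 1.6667, 0.3333).
  dual value b^T y* = 17.6667.
Strong duality: c^T x* = b^T y*. Confirmed.

17.6667


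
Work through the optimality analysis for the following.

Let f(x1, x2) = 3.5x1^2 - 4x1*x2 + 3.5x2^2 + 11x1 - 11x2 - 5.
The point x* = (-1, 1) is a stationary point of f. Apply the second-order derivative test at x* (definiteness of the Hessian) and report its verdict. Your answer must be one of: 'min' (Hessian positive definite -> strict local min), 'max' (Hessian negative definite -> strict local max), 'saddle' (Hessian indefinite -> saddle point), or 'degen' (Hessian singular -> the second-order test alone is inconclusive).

Compute the Hessian H = grad^2 f:
  H = [[7, -4], [-4, 7]]
Verify stationarity: grad f(x*) = H x* + g = (0, 0).
Eigenvalues of H: 3, 11.
Both eigenvalues > 0, so H is positive definite -> x* is a strict local min.

min


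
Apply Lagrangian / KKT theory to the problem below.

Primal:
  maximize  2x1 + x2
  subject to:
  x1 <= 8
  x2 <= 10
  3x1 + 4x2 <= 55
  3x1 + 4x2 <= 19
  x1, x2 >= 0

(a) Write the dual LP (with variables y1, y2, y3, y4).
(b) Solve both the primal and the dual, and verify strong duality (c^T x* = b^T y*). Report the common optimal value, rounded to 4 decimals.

The standard primal-dual pair for 'max c^T x s.t. A x <= b, x >= 0' is:
  Dual:  min b^T y  s.t.  A^T y >= c,  y >= 0.

So the dual LP is:
  minimize  8y1 + 10y2 + 55y3 + 19y4
  subject to:
    y1 + 3y3 + 3y4 >= 2
    y2 + 4y3 + 4y4 >= 1
    y1, y2, y3, y4 >= 0

Solving the primal: x* = (6.3333, 0).
  primal value c^T x* = 12.6667.
Solving the dual: y* = (0, 0, 0, 0.6667).
  dual value b^T y* = 12.6667.
Strong duality: c^T x* = b^T y*. Confirmed.

12.6667


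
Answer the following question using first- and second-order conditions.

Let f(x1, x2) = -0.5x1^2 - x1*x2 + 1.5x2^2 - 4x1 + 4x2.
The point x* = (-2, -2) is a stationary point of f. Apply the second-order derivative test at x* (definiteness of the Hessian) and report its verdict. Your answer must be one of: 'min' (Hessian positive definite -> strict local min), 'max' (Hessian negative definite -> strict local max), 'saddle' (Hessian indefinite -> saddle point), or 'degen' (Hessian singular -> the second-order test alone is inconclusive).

Compute the Hessian H = grad^2 f:
  H = [[-1, -1], [-1, 3]]
Verify stationarity: grad f(x*) = H x* + g = (0, 0).
Eigenvalues of H: -1.2361, 3.2361.
Eigenvalues have mixed signs, so H is indefinite -> x* is a saddle point.

saddle


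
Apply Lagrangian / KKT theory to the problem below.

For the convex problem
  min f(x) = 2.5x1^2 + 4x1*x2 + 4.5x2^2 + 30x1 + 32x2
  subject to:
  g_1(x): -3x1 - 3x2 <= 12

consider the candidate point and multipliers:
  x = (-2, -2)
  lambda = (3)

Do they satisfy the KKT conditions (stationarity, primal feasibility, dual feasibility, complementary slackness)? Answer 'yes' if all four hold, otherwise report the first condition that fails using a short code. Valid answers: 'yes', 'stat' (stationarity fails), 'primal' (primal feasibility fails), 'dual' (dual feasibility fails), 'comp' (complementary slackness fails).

Gradient of f: grad f(x) = Q x + c = (12, 6)
Constraint values g_i(x) = a_i^T x - b_i:
  g_1((-2, -2)) = 0
Stationarity residual: grad f(x) + sum_i lambda_i a_i = (3, -3)
  -> stationarity FAILS
Primal feasibility (all g_i <= 0): OK
Dual feasibility (all lambda_i >= 0): OK
Complementary slackness (lambda_i * g_i(x) = 0 for all i): OK

Verdict: the first failing condition is stationarity -> stat.

stat


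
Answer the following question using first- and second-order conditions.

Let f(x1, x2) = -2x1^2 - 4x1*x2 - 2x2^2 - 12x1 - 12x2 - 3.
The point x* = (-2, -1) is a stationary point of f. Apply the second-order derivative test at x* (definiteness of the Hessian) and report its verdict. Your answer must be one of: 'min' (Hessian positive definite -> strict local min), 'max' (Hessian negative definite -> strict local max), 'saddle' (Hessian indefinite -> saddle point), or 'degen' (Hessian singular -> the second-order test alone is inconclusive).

Compute the Hessian H = grad^2 f:
  H = [[-4, -4], [-4, -4]]
Verify stationarity: grad f(x*) = H x* + g = (0, 0).
Eigenvalues of H: -8, 0.
H has a zero eigenvalue (singular; negative semidefinite but not definite), so H is neither positive definite, negative definite, nor indefinite. The second-order test alone is inconclusive -> degen.
(Indeed, f is constant along the null direction of H through x*, so x* is not a strict local extremum.)

degen


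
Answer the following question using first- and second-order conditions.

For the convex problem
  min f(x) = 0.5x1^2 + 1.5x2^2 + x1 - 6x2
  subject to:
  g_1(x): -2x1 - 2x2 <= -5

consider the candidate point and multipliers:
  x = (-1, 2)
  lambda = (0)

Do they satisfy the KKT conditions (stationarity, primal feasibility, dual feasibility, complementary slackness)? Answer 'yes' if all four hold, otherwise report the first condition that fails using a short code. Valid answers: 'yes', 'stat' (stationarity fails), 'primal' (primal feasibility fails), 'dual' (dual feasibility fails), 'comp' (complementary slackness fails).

Gradient of f: grad f(x) = Q x + c = (0, 0)
Constraint values g_i(x) = a_i^T x - b_i:
  g_1((-1, 2)) = 3
Stationarity residual: grad f(x) + sum_i lambda_i a_i = (0, 0)
  -> stationarity OK
Primal feasibility (all g_i <= 0): FAILS
Dual feasibility (all lambda_i >= 0): OK
Complementary slackness (lambda_i * g_i(x) = 0 for all i): OK

Verdict: the first failing condition is primal_feasibility -> primal.

primal


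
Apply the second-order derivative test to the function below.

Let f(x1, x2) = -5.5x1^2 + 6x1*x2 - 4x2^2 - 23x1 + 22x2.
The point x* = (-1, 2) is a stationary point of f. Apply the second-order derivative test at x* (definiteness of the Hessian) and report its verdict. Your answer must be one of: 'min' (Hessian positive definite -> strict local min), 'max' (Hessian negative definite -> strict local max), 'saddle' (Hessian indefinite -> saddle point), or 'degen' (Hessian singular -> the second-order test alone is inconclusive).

Compute the Hessian H = grad^2 f:
  H = [[-11, 6], [6, -8]]
Verify stationarity: grad f(x*) = H x* + g = (0, 0).
Eigenvalues of H: -15.6847, -3.3153.
Both eigenvalues < 0, so H is negative definite -> x* is a strict local max.

max


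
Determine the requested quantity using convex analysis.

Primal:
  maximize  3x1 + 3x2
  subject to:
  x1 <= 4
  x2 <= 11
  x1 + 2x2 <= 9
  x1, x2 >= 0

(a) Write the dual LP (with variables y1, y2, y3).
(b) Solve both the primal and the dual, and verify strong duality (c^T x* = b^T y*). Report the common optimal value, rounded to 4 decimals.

The standard primal-dual pair for 'max c^T x s.t. A x <= b, x >= 0' is:
  Dual:  min b^T y  s.t.  A^T y >= c,  y >= 0.

So the dual LP is:
  minimize  4y1 + 11y2 + 9y3
  subject to:
    y1 + y3 >= 3
    y2 + 2y3 >= 3
    y1, y2, y3 >= 0

Solving the primal: x* = (4, 2.5).
  primal value c^T x* = 19.5.
Solving the dual: y* = (1.5, 0, 1.5).
  dual value b^T y* = 19.5.
Strong duality: c^T x* = b^T y*. Confirmed.

19.5


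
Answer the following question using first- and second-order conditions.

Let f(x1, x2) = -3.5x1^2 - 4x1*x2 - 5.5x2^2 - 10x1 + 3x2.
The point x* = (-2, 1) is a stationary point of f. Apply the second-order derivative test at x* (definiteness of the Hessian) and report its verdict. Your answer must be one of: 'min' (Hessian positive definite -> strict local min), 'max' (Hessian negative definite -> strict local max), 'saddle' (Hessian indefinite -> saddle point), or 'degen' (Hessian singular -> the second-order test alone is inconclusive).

Compute the Hessian H = grad^2 f:
  H = [[-7, -4], [-4, -11]]
Verify stationarity: grad f(x*) = H x* + g = (0, 0).
Eigenvalues of H: -13.4721, -4.5279.
Both eigenvalues < 0, so H is negative definite -> x* is a strict local max.

max


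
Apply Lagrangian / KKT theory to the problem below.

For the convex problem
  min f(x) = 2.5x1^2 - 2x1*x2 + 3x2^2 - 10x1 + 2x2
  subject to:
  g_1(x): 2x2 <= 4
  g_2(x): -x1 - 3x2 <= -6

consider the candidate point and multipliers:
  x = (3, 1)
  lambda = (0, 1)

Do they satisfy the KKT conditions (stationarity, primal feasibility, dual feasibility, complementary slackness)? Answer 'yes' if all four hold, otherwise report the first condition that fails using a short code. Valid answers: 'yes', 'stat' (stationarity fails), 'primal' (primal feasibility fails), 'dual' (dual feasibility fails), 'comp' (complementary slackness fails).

Gradient of f: grad f(x) = Q x + c = (3, 2)
Constraint values g_i(x) = a_i^T x - b_i:
  g_1((3, 1)) = -2
  g_2((3, 1)) = 0
Stationarity residual: grad f(x) + sum_i lambda_i a_i = (2, -1)
  -> stationarity FAILS
Primal feasibility (all g_i <= 0): OK
Dual feasibility (all lambda_i >= 0): OK
Complementary slackness (lambda_i * g_i(x) = 0 for all i): OK

Verdict: the first failing condition is stationarity -> stat.

stat


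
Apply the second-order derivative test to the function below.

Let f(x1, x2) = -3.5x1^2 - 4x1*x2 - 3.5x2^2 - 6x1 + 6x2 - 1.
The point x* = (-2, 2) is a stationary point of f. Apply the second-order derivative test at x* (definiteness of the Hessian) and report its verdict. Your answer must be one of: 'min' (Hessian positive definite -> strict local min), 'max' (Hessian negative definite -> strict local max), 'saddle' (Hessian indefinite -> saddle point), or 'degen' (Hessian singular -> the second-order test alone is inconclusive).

Compute the Hessian H = grad^2 f:
  H = [[-7, -4], [-4, -7]]
Verify stationarity: grad f(x*) = H x* + g = (0, 0).
Eigenvalues of H: -11, -3.
Both eigenvalues < 0, so H is negative definite -> x* is a strict local max.

max


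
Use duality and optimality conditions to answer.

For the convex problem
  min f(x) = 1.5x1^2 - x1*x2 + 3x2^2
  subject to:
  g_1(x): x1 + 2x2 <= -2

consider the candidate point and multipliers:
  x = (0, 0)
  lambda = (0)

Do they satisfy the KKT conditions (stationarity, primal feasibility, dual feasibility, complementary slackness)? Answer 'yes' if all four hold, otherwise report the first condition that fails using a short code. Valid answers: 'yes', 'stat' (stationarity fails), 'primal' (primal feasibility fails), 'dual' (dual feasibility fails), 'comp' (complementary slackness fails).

Gradient of f: grad f(x) = Q x + c = (0, 0)
Constraint values g_i(x) = a_i^T x - b_i:
  g_1((0, 0)) = 2
Stationarity residual: grad f(x) + sum_i lambda_i a_i = (0, 0)
  -> stationarity OK
Primal feasibility (all g_i <= 0): FAILS
Dual feasibility (all lambda_i >= 0): OK
Complementary slackness (lambda_i * g_i(x) = 0 for all i): OK

Verdict: the first failing condition is primal_feasibility -> primal.

primal


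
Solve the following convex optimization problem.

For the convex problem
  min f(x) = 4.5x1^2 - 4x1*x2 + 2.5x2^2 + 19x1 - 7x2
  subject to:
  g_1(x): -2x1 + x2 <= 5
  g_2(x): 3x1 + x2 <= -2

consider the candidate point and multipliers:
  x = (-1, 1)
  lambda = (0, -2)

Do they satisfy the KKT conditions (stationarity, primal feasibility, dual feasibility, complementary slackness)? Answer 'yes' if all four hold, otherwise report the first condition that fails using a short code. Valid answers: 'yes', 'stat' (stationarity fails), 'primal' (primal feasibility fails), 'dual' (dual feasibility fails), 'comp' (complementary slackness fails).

Gradient of f: grad f(x) = Q x + c = (6, 2)
Constraint values g_i(x) = a_i^T x - b_i:
  g_1((-1, 1)) = -2
  g_2((-1, 1)) = 0
Stationarity residual: grad f(x) + sum_i lambda_i a_i = (0, 0)
  -> stationarity OK
Primal feasibility (all g_i <= 0): OK
Dual feasibility (all lambda_i >= 0): FAILS
Complementary slackness (lambda_i * g_i(x) = 0 for all i): OK

Verdict: the first failing condition is dual_feasibility -> dual.

dual


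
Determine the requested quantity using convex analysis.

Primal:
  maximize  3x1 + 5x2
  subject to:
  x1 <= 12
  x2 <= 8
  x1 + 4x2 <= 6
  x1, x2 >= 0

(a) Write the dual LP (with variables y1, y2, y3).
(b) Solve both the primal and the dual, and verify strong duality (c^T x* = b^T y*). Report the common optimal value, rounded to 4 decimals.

The standard primal-dual pair for 'max c^T x s.t. A x <= b, x >= 0' is:
  Dual:  min b^T y  s.t.  A^T y >= c,  y >= 0.

So the dual LP is:
  minimize  12y1 + 8y2 + 6y3
  subject to:
    y1 + y3 >= 3
    y2 + 4y3 >= 5
    y1, y2, y3 >= 0

Solving the primal: x* = (6, 0).
  primal value c^T x* = 18.
Solving the dual: y* = (0, 0, 3).
  dual value b^T y* = 18.
Strong duality: c^T x* = b^T y*. Confirmed.

18


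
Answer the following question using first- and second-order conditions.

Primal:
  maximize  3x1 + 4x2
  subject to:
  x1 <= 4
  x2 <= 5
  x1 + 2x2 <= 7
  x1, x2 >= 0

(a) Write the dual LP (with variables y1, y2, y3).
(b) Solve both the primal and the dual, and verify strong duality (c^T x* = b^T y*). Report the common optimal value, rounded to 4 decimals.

The standard primal-dual pair for 'max c^T x s.t. A x <= b, x >= 0' is:
  Dual:  min b^T y  s.t.  A^T y >= c,  y >= 0.

So the dual LP is:
  minimize  4y1 + 5y2 + 7y3
  subject to:
    y1 + y3 >= 3
    y2 + 2y3 >= 4
    y1, y2, y3 >= 0

Solving the primal: x* = (4, 1.5).
  primal value c^T x* = 18.
Solving the dual: y* = (1, 0, 2).
  dual value b^T y* = 18.
Strong duality: c^T x* = b^T y*. Confirmed.

18


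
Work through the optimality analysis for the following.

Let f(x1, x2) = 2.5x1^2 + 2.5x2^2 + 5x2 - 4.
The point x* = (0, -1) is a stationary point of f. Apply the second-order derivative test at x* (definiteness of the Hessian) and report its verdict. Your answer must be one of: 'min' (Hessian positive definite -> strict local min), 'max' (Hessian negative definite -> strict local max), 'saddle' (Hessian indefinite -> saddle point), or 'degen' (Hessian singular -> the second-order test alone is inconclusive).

Compute the Hessian H = grad^2 f:
  H = [[5, 0], [0, 5]]
Verify stationarity: grad f(x*) = H x* + g = (0, 0).
Eigenvalues of H: 5, 5.
Both eigenvalues > 0, so H is positive definite -> x* is a strict local min.

min


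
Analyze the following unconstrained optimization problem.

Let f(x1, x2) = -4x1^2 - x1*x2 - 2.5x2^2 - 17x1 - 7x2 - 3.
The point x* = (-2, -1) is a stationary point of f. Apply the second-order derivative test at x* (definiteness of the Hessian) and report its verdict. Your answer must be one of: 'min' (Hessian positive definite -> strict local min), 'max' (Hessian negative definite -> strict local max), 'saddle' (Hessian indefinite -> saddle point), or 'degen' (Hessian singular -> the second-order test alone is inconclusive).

Compute the Hessian H = grad^2 f:
  H = [[-8, -1], [-1, -5]]
Verify stationarity: grad f(x*) = H x* + g = (0, 0).
Eigenvalues of H: -8.3028, -4.6972.
Both eigenvalues < 0, so H is negative definite -> x* is a strict local max.

max


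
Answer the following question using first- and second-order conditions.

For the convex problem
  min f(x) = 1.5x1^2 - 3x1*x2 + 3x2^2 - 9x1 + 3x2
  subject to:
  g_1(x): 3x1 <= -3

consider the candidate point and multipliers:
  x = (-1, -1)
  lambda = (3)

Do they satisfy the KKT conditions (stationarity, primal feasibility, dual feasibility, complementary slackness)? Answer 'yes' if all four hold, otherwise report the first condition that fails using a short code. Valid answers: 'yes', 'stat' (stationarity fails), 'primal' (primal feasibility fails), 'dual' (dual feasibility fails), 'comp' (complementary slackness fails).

Gradient of f: grad f(x) = Q x + c = (-9, 0)
Constraint values g_i(x) = a_i^T x - b_i:
  g_1((-1, -1)) = 0
Stationarity residual: grad f(x) + sum_i lambda_i a_i = (0, 0)
  -> stationarity OK
Primal feasibility (all g_i <= 0): OK
Dual feasibility (all lambda_i >= 0): OK
Complementary slackness (lambda_i * g_i(x) = 0 for all i): OK

Verdict: yes, KKT holds.

yes


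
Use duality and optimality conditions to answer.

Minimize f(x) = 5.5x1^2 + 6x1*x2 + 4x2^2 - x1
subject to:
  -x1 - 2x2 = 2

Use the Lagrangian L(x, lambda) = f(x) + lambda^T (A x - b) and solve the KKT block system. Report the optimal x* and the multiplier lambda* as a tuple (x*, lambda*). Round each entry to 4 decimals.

Form the Lagrangian:
  L(x, lambda) = (1/2) x^T Q x + c^T x + lambda^T (A x - b)
Stationarity (grad_x L = 0): Q x + c + A^T lambda = 0.
Primal feasibility: A x = b.

This gives the KKT block system:
  [ Q   A^T ] [ x     ]   [-c ]
  [ A    0  ] [ lambda ] = [ b ]

Solving the linear system:
  x*      = (0.4286, -1.2143)
  lambda* = (-3.5714)
  f(x*)   = 3.3571

x* = (0.4286, -1.2143), lambda* = (-3.5714)


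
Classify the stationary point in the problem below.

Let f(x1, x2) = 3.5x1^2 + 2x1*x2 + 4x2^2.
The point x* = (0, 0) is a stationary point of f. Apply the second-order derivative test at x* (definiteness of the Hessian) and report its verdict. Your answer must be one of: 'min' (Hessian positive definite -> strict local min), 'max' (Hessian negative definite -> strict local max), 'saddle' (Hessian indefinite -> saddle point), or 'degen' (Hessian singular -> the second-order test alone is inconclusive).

Compute the Hessian H = grad^2 f:
  H = [[7, 2], [2, 8]]
Verify stationarity: grad f(x*) = H x* + g = (0, 0).
Eigenvalues of H: 5.4384, 9.5616.
Both eigenvalues > 0, so H is positive definite -> x* is a strict local min.

min


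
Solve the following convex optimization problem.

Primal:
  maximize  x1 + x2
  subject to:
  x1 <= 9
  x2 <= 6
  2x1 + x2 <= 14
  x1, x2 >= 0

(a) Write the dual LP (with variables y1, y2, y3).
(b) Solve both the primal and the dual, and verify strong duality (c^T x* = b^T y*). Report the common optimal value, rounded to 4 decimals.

The standard primal-dual pair for 'max c^T x s.t. A x <= b, x >= 0' is:
  Dual:  min b^T y  s.t.  A^T y >= c,  y >= 0.

So the dual LP is:
  minimize  9y1 + 6y2 + 14y3
  subject to:
    y1 + 2y3 >= 1
    y2 + y3 >= 1
    y1, y2, y3 >= 0

Solving the primal: x* = (4, 6).
  primal value c^T x* = 10.
Solving the dual: y* = (0, 0.5, 0.5).
  dual value b^T y* = 10.
Strong duality: c^T x* = b^T y*. Confirmed.

10


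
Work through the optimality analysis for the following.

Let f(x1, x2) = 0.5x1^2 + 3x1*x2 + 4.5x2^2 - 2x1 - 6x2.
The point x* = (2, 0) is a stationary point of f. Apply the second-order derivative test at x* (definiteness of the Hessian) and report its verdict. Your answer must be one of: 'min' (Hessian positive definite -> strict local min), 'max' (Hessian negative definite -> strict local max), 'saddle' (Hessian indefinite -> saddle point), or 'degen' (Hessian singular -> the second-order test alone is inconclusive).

Compute the Hessian H = grad^2 f:
  H = [[1, 3], [3, 9]]
Verify stationarity: grad f(x*) = H x* + g = (0, 0).
Eigenvalues of H: 0, 10.
H has a zero eigenvalue (singular; positive semidefinite but not definite), so H is neither positive definite, negative definite, nor indefinite. The second-order test alone is inconclusive -> degen.
(Indeed, f is constant along the null direction of H through x*, so x* is not a strict local extremum.)

degen


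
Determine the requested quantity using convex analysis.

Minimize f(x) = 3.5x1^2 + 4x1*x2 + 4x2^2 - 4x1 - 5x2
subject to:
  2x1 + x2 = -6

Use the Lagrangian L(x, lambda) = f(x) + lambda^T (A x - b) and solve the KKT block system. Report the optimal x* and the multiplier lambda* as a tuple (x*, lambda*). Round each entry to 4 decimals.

Form the Lagrangian:
  L(x, lambda) = (1/2) x^T Q x + c^T x + lambda^T (A x - b)
Stationarity (grad_x L = 0): Q x + c + A^T lambda = 0.
Primal feasibility: A x = b.

This gives the KKT block system:
  [ Q   A^T ] [ x     ]   [-c ]
  [ A    0  ] [ lambda ] = [ b ]

Solving the linear system:
  x*      = (-3.3913, 0.7826)
  lambda* = (12.3043)
  f(x*)   = 41.7391

x* = (-3.3913, 0.7826), lambda* = (12.3043)


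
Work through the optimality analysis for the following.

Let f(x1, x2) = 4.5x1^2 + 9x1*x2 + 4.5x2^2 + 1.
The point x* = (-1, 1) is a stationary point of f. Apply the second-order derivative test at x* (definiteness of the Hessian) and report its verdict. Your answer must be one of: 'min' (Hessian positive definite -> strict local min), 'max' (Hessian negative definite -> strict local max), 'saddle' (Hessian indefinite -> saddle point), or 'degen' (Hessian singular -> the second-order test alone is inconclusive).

Compute the Hessian H = grad^2 f:
  H = [[9, 9], [9, 9]]
Verify stationarity: grad f(x*) = H x* + g = (0, 0).
Eigenvalues of H: 0, 18.
H has a zero eigenvalue (singular; positive semidefinite but not definite), so H is neither positive definite, negative definite, nor indefinite. The second-order test alone is inconclusive -> degen.
(Indeed, f is constant along the null direction of H through x*, so x* is not a strict local extremum.)

degen


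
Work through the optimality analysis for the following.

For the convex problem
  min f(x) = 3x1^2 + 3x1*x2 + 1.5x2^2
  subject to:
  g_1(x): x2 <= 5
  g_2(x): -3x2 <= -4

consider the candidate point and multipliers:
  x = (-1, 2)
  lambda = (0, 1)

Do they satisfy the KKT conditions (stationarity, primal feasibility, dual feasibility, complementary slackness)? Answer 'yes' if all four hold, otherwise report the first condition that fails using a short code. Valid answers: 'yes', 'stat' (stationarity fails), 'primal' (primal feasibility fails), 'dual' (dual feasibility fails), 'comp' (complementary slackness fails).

Gradient of f: grad f(x) = Q x + c = (0, 3)
Constraint values g_i(x) = a_i^T x - b_i:
  g_1((-1, 2)) = -3
  g_2((-1, 2)) = -2
Stationarity residual: grad f(x) + sum_i lambda_i a_i = (0, 0)
  -> stationarity OK
Primal feasibility (all g_i <= 0): OK
Dual feasibility (all lambda_i >= 0): OK
Complementary slackness (lambda_i * g_i(x) = 0 for all i): FAILS

Verdict: the first failing condition is complementary_slackness -> comp.

comp


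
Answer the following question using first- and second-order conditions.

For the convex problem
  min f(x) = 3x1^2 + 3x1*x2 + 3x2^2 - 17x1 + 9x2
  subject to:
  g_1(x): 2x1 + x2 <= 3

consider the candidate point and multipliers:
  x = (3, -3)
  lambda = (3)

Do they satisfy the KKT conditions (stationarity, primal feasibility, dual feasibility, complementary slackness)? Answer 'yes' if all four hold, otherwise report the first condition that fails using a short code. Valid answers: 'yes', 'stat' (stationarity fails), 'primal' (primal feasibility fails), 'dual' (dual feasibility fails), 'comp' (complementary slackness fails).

Gradient of f: grad f(x) = Q x + c = (-8, 0)
Constraint values g_i(x) = a_i^T x - b_i:
  g_1((3, -3)) = 0
Stationarity residual: grad f(x) + sum_i lambda_i a_i = (-2, 3)
  -> stationarity FAILS
Primal feasibility (all g_i <= 0): OK
Dual feasibility (all lambda_i >= 0): OK
Complementary slackness (lambda_i * g_i(x) = 0 for all i): OK

Verdict: the first failing condition is stationarity -> stat.

stat


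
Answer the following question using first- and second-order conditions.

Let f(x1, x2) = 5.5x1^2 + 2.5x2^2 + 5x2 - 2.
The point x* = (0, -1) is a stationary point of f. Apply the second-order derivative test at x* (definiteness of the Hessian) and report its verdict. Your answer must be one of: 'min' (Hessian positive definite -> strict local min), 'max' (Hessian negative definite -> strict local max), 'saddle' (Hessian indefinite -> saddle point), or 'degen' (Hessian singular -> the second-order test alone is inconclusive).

Compute the Hessian H = grad^2 f:
  H = [[11, 0], [0, 5]]
Verify stationarity: grad f(x*) = H x* + g = (0, 0).
Eigenvalues of H: 5, 11.
Both eigenvalues > 0, so H is positive definite -> x* is a strict local min.

min


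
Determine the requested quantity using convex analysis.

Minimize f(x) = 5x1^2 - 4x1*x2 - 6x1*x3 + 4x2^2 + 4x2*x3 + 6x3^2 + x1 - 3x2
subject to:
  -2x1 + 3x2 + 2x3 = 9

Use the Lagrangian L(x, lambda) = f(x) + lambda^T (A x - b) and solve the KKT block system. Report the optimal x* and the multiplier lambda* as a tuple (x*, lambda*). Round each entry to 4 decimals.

Form the Lagrangian:
  L(x, lambda) = (1/2) x^T Q x + c^T x + lambda^T (A x - b)
Stationarity (grad_x L = 0): Q x + c + A^T lambda = 0.
Primal feasibility: A x = b.

This gives the KKT block system:
  [ Q   A^T ] [ x     ]   [-c ]
  [ A    0  ] [ lambda ] = [ b ]

Solving the linear system:
  x*      = (-0.3356, 2.7383, 0.057)
  lambda* = (-6.8255)
  f(x*)   = 26.4396

x* = (-0.3356, 2.7383, 0.057), lambda* = (-6.8255)


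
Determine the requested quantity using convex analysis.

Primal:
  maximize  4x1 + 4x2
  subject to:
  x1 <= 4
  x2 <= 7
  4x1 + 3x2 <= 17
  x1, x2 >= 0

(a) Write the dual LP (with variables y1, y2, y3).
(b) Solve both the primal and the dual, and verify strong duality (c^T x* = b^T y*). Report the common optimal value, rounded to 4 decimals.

The standard primal-dual pair for 'max c^T x s.t. A x <= b, x >= 0' is:
  Dual:  min b^T y  s.t.  A^T y >= c,  y >= 0.

So the dual LP is:
  minimize  4y1 + 7y2 + 17y3
  subject to:
    y1 + 4y3 >= 4
    y2 + 3y3 >= 4
    y1, y2, y3 >= 0

Solving the primal: x* = (0, 5.6667).
  primal value c^T x* = 22.6667.
Solving the dual: y* = (0, 0, 1.3333).
  dual value b^T y* = 22.6667.
Strong duality: c^T x* = b^T y*. Confirmed.

22.6667


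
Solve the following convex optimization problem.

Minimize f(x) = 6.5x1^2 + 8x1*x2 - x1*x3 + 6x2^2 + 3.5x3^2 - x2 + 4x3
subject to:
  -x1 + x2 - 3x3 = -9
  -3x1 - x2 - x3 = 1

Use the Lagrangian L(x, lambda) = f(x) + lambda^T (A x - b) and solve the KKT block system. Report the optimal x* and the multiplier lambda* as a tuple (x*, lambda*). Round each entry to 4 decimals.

Form the Lagrangian:
  L(x, lambda) = (1/2) x^T Q x + c^T x + lambda^T (A x - b)
Stationarity (grad_x L = 0): Q x + c + A^T lambda = 0.
Primal feasibility: A x = b.

This gives the KKT block system:
  [ Q   A^T ] [ x     ]   [-c ]
  [ A    0  ] [ lambda ] = [ b ]

Solving the linear system:
  x*      = (-0.7895, -1.4211, 2.7895)
  lambda* = (12.1711, -12.1974)
  f(x*)   = 67.1579

x* = (-0.7895, -1.4211, 2.7895), lambda* = (12.1711, -12.1974)


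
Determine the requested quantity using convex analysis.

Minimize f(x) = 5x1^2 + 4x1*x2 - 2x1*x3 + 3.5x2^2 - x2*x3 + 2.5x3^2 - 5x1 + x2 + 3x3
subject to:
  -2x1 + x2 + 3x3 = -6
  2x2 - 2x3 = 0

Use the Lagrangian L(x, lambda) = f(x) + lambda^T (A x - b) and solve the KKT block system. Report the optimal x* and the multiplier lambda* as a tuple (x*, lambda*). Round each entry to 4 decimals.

Form the Lagrangian:
  L(x, lambda) = (1/2) x^T Q x + c^T x + lambda^T (A x - b)
Stationarity (grad_x L = 0): Q x + c + A^T lambda = 0.
Primal feasibility: A x = b.

This gives the KKT block system:
  [ Q   A^T ] [ x     ]   [-c ]
  [ A    0  ] [ lambda ] = [ b ]

Solving the linear system:
  x*      = (0.931, -1.0345, -1.0345)
  lambda* = (1.1207, 0.181)
  f(x*)   = -1.0345

x* = (0.931, -1.0345, -1.0345), lambda* = (1.1207, 0.181)


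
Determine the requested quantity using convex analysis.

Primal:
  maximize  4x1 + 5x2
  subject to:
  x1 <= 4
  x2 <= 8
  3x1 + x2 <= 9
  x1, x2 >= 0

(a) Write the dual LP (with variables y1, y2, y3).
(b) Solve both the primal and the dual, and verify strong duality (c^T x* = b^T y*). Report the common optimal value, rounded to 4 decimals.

The standard primal-dual pair for 'max c^T x s.t. A x <= b, x >= 0' is:
  Dual:  min b^T y  s.t.  A^T y >= c,  y >= 0.

So the dual LP is:
  minimize  4y1 + 8y2 + 9y3
  subject to:
    y1 + 3y3 >= 4
    y2 + y3 >= 5
    y1, y2, y3 >= 0

Solving the primal: x* = (0.3333, 8).
  primal value c^T x* = 41.3333.
Solving the dual: y* = (0, 3.6667, 1.3333).
  dual value b^T y* = 41.3333.
Strong duality: c^T x* = b^T y*. Confirmed.

41.3333


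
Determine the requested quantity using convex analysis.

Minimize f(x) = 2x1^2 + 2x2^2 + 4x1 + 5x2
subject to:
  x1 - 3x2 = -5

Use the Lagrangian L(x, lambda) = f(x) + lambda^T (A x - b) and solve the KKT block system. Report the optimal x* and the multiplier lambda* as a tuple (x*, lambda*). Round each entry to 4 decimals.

Form the Lagrangian:
  L(x, lambda) = (1/2) x^T Q x + c^T x + lambda^T (A x - b)
Stationarity (grad_x L = 0): Q x + c + A^T lambda = 0.
Primal feasibility: A x = b.

This gives the KKT block system:
  [ Q   A^T ] [ x     ]   [-c ]
  [ A    0  ] [ lambda ] = [ b ]

Solving the linear system:
  x*      = (-1.775, 1.075)
  lambda* = (3.1)
  f(x*)   = 6.8875

x* = (-1.775, 1.075), lambda* = (3.1)


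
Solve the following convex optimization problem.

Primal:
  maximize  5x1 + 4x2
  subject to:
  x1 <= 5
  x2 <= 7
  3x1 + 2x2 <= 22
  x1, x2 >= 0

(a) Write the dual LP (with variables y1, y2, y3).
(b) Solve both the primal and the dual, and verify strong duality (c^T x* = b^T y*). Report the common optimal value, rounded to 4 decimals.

The standard primal-dual pair for 'max c^T x s.t. A x <= b, x >= 0' is:
  Dual:  min b^T y  s.t.  A^T y >= c,  y >= 0.

So the dual LP is:
  minimize  5y1 + 7y2 + 22y3
  subject to:
    y1 + 3y3 >= 5
    y2 + 2y3 >= 4
    y1, y2, y3 >= 0

Solving the primal: x* = (2.6667, 7).
  primal value c^T x* = 41.3333.
Solving the dual: y* = (0, 0.6667, 1.6667).
  dual value b^T y* = 41.3333.
Strong duality: c^T x* = b^T y*. Confirmed.

41.3333


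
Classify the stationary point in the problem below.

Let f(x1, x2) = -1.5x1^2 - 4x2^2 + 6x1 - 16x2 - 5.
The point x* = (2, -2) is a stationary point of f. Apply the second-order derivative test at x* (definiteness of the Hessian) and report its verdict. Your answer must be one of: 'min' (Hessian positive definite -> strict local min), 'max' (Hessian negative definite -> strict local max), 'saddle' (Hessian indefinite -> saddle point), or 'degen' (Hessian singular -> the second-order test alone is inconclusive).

Compute the Hessian H = grad^2 f:
  H = [[-3, 0], [0, -8]]
Verify stationarity: grad f(x*) = H x* + g = (0, 0).
Eigenvalues of H: -8, -3.
Both eigenvalues < 0, so H is negative definite -> x* is a strict local max.

max


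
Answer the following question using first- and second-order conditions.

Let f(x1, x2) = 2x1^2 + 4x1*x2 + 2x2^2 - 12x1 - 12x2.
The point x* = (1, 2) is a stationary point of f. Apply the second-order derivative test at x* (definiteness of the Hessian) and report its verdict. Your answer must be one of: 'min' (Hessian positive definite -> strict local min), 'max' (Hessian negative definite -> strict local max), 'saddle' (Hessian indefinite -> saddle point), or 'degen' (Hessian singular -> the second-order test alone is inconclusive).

Compute the Hessian H = grad^2 f:
  H = [[4, 4], [4, 4]]
Verify stationarity: grad f(x*) = H x* + g = (0, 0).
Eigenvalues of H: 0, 8.
H has a zero eigenvalue (singular; positive semidefinite but not definite), so H is neither positive definite, negative definite, nor indefinite. The second-order test alone is inconclusive -> degen.
(Indeed, f is constant along the null direction of H through x*, so x* is not a strict local extremum.)

degen


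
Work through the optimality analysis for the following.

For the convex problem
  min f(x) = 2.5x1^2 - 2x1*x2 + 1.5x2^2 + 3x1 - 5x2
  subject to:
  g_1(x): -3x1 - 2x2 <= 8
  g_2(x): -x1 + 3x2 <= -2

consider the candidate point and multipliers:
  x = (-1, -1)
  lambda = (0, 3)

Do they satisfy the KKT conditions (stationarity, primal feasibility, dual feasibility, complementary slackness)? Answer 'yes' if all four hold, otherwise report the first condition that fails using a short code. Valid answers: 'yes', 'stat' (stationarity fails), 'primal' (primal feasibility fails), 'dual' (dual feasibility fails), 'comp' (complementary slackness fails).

Gradient of f: grad f(x) = Q x + c = (0, -6)
Constraint values g_i(x) = a_i^T x - b_i:
  g_1((-1, -1)) = -3
  g_2((-1, -1)) = 0
Stationarity residual: grad f(x) + sum_i lambda_i a_i = (-3, 3)
  -> stationarity FAILS
Primal feasibility (all g_i <= 0): OK
Dual feasibility (all lambda_i >= 0): OK
Complementary slackness (lambda_i * g_i(x) = 0 for all i): OK

Verdict: the first failing condition is stationarity -> stat.

stat


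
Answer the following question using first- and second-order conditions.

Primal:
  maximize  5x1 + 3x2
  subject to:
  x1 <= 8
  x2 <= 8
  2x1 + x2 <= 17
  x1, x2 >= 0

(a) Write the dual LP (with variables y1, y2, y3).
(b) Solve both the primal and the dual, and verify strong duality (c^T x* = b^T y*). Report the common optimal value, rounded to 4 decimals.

The standard primal-dual pair for 'max c^T x s.t. A x <= b, x >= 0' is:
  Dual:  min b^T y  s.t.  A^T y >= c,  y >= 0.

So the dual LP is:
  minimize  8y1 + 8y2 + 17y3
  subject to:
    y1 + 2y3 >= 5
    y2 + y3 >= 3
    y1, y2, y3 >= 0

Solving the primal: x* = (4.5, 8).
  primal value c^T x* = 46.5.
Solving the dual: y* = (0, 0.5, 2.5).
  dual value b^T y* = 46.5.
Strong duality: c^T x* = b^T y*. Confirmed.

46.5


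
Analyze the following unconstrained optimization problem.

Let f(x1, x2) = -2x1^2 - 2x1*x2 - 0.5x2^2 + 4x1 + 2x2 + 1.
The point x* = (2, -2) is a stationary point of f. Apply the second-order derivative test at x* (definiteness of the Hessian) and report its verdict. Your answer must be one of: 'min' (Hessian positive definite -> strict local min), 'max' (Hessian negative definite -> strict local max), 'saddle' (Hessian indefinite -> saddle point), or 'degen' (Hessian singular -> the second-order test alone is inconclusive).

Compute the Hessian H = grad^2 f:
  H = [[-4, -2], [-2, -1]]
Verify stationarity: grad f(x*) = H x* + g = (0, 0).
Eigenvalues of H: -5, 0.
H has a zero eigenvalue (singular; negative semidefinite but not definite), so H is neither positive definite, negative definite, nor indefinite. The second-order test alone is inconclusive -> degen.
(Indeed, f is constant along the null direction of H through x*, so x* is not a strict local extremum.)

degen


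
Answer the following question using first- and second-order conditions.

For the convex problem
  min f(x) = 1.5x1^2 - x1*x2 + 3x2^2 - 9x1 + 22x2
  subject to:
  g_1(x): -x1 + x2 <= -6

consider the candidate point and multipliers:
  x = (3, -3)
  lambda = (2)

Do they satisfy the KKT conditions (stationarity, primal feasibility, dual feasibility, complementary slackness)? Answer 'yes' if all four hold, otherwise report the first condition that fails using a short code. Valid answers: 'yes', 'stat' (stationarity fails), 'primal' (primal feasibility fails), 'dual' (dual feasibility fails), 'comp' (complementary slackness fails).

Gradient of f: grad f(x) = Q x + c = (3, 1)
Constraint values g_i(x) = a_i^T x - b_i:
  g_1((3, -3)) = 0
Stationarity residual: grad f(x) + sum_i lambda_i a_i = (1, 3)
  -> stationarity FAILS
Primal feasibility (all g_i <= 0): OK
Dual feasibility (all lambda_i >= 0): OK
Complementary slackness (lambda_i * g_i(x) = 0 for all i): OK

Verdict: the first failing condition is stationarity -> stat.

stat
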